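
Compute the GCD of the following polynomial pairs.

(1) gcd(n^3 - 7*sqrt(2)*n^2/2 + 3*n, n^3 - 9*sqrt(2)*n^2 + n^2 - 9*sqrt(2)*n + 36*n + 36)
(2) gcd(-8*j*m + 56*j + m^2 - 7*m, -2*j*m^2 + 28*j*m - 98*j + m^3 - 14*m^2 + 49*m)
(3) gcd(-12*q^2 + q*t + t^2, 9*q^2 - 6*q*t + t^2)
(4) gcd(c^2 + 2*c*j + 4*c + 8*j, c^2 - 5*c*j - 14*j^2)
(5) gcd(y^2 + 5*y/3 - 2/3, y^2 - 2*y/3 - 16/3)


(1) = n - 3*sqrt(2)
(2) = m - 7
(3) = gcd((-3*q + t)*(4*q + t), (-3*q + t)^2) = 3*q - t
(4) = gcd((c + 4)*(c + 2*j), (c - 7*j)*(c + 2*j)) = c + 2*j
(5) = y + 2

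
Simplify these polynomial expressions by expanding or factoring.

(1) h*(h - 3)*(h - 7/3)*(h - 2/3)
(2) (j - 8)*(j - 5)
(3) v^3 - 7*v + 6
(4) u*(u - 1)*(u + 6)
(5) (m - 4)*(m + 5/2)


(1) = h^4 - 6*h^3 + 95*h^2/9 - 14*h/3
(2) = j^2 - 13*j + 40
(3) = (v - 2)*(v - 1)*(v + 3)
(4) = u^3 + 5*u^2 - 6*u
(5) = m^2 - 3*m/2 - 10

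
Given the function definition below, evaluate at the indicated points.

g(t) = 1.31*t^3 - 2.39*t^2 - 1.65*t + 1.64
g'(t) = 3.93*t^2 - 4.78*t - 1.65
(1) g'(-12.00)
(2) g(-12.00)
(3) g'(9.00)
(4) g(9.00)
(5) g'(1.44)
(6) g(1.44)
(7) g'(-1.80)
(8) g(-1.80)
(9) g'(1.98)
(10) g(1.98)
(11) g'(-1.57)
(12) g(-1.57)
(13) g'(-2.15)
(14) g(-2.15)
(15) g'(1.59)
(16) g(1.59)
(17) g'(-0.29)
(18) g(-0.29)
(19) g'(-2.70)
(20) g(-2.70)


(1) = 621.63
(2) = -2586.40
(3) = 273.66
(4) = 748.19
(5) = -0.38
(6) = -1.78
(7) = 19.69
(8) = -10.77
(9) = 4.29
(10) = -0.83
(11) = 15.54
(12) = -6.73
(13) = 26.79
(14) = -18.88
(15) = 0.69
(16) = -1.76
(17) = 0.07
(18) = 1.89
(19) = 39.91
(20) = -37.11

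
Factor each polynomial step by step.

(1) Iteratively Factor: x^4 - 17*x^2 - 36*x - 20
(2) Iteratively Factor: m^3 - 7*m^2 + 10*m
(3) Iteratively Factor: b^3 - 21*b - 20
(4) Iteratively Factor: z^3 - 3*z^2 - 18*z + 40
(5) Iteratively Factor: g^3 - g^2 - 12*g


(1) = (x + 2)*(x^3 - 2*x^2 - 13*x - 10) = (x + 2)^2*(x^2 - 4*x - 5) = (x - 5)*(x + 2)^2*(x + 1)
(2) = (m - 2)*(m^2 - 5*m) = (m - 5)*(m - 2)*(m)
(3) = (b + 1)*(b^2 - b - 20) = (b - 5)*(b + 1)*(b + 4)
(4) = (z + 4)*(z^2 - 7*z + 10) = (z - 2)*(z + 4)*(z - 5)
(5) = (g + 3)*(g^2 - 4*g) = (g - 4)*(g + 3)*(g)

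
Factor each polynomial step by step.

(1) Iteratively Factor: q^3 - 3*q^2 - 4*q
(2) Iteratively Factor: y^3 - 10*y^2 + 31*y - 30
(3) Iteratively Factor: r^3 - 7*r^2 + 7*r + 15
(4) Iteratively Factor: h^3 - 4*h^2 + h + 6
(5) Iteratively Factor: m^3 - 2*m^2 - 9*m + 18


(1) = (q)*(q^2 - 3*q - 4) = q*(q + 1)*(q - 4)
(2) = (y - 2)*(y^2 - 8*y + 15) = (y - 5)*(y - 2)*(y - 3)
(3) = (r - 5)*(r^2 - 2*r - 3) = (r - 5)*(r + 1)*(r - 3)
(4) = (h - 3)*(h^2 - h - 2) = (h - 3)*(h + 1)*(h - 2)
(5) = (m - 2)*(m^2 - 9) = (m - 3)*(m - 2)*(m + 3)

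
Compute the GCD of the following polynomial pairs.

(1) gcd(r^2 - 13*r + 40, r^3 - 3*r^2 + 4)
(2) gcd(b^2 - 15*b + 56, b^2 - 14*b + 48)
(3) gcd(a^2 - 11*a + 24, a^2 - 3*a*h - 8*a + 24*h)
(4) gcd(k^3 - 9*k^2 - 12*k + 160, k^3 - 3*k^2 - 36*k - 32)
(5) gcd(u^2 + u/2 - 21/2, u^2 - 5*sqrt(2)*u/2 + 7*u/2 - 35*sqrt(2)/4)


(1) = gcd((r - 8)*(r - 5), (r - 2)^2*(r + 1)) = 1
(2) = b - 8
(3) = a - 8
(4) = k^2 - 4*k - 32
(5) = gcd((u - 3)*(u + 7/2), (u + 7/2)*(u - 5*sqrt(2)/2)) = u + 7/2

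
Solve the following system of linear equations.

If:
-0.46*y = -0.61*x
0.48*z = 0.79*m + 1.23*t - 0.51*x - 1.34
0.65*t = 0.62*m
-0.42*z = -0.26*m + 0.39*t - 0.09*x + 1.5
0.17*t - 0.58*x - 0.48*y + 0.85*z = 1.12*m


Then:
m = -0.78
t = -0.74
x = -2.04
y = -2.71
z = -3.80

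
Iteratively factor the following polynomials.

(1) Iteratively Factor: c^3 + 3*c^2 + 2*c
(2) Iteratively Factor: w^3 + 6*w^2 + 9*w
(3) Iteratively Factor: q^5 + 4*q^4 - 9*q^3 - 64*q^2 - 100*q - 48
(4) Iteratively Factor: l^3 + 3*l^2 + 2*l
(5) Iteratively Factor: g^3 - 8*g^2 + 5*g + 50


(1) = (c)*(c^2 + 3*c + 2) = c*(c + 2)*(c + 1)
(2) = (w)*(w^2 + 6*w + 9) = w*(w + 3)*(w + 3)
(3) = (q + 2)*(q^4 + 2*q^3 - 13*q^2 - 38*q - 24) = (q - 4)*(q + 2)*(q^3 + 6*q^2 + 11*q + 6) = (q - 4)*(q + 2)^2*(q^2 + 4*q + 3) = (q - 4)*(q + 2)^2*(q + 3)*(q + 1)
(4) = (l)*(l^2 + 3*l + 2) = l*(l + 1)*(l + 2)
(5) = (g - 5)*(g^2 - 3*g - 10) = (g - 5)^2*(g + 2)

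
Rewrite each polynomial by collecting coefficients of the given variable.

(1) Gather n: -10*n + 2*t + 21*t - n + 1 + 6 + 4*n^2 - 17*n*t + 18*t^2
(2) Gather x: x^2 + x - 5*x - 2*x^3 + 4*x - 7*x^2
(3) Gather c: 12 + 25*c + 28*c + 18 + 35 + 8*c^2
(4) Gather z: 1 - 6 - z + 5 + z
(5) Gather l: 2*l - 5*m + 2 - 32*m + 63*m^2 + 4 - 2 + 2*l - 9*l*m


(1) = 4*n^2 + n*(-17*t - 11) + 18*t^2 + 23*t + 7
(2) = -2*x^3 - 6*x^2
(3) = 8*c^2 + 53*c + 65
(4) = 0
(5) = l*(4 - 9*m) + 63*m^2 - 37*m + 4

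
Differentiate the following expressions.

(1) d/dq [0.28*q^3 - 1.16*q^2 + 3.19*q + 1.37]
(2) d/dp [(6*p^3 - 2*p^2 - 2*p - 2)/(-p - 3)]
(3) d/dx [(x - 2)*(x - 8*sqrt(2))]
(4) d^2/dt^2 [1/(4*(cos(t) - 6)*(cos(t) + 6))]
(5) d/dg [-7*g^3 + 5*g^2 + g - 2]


(1) = 0.84*q^2 - 2.32*q + 3.19
(2) = 4*(-3*p^3 - 13*p^2 + 3*p + 1)/(p^2 + 6*p + 9)
(3) = 2*x - 8*sqrt(2) - 2
(4) = (-2*sin(t)^4 + 73*sin(t)^2 - 35)/(2*(cos(t) - 6)^3*(cos(t) + 6)^3)
(5) = -21*g^2 + 10*g + 1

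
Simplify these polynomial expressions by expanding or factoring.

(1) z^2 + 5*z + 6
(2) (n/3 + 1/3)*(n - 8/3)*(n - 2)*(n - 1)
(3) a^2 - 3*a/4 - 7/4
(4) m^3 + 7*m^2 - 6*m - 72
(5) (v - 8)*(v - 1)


(1) = (z + 2)*(z + 3)
(2) = n^4/3 - 14*n^3/9 + 13*n^2/9 + 14*n/9 - 16/9
(3) = (a - 7/4)*(a + 1)
(4) = (m - 3)*(m + 4)*(m + 6)
(5) = v^2 - 9*v + 8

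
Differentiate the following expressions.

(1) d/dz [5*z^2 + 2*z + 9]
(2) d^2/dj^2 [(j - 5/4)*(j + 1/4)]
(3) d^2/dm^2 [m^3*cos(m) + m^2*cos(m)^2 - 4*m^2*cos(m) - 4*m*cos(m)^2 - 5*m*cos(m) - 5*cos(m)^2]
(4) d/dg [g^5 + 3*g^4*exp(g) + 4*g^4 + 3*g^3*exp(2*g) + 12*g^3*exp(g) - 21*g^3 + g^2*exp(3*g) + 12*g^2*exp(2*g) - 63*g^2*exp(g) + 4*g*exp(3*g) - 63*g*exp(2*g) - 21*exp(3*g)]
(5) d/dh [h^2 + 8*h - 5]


(1) = 10*z + 2
(2) = 2
(3) = -m^3*cos(m) - 6*m^2*sin(m) + 4*m^2*cos(m) - 2*m^2*cos(2*m) + 16*m*sin(m) - 4*m*sin(2*m) + 11*m*cos(m) + 8*m*cos(2*m) + 10*sin(m) + 8*sin(2*m) - 8*cos(m) + 11*cos(2*m) + 1
(4) = 3*g^4*exp(g) + 5*g^4 + 6*g^3*exp(2*g) + 24*g^3*exp(g) + 16*g^3 + 3*g^2*exp(3*g) + 33*g^2*exp(2*g) - 27*g^2*exp(g) - 63*g^2 + 14*g*exp(3*g) - 102*g*exp(2*g) - 126*g*exp(g) - 59*exp(3*g) - 63*exp(2*g)
(5) = 2*h + 8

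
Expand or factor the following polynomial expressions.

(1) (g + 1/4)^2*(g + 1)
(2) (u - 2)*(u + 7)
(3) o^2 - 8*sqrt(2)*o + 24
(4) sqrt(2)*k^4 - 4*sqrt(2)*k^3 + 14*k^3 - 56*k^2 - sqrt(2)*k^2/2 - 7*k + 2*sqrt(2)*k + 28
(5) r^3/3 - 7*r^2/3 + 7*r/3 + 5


(1) = g^3 + 3*g^2/2 + 9*g/16 + 1/16
(2) = u^2 + 5*u - 14
(3) = (o - 6*sqrt(2))*(o - 2*sqrt(2))
(4) = (k - 4)*(k - sqrt(2)/2)*(k + 7*sqrt(2))*(sqrt(2)*k + 1)
(5) = (r/3 + 1/3)*(r - 5)*(r - 3)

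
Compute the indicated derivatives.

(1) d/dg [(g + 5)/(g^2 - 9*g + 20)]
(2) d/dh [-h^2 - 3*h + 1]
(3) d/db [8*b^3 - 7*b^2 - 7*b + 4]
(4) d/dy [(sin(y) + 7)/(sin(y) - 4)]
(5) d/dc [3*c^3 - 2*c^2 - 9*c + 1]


(1) = (g^2 - 9*g - (g + 5)*(2*g - 9) + 20)/(g^2 - 9*g + 20)^2
(2) = -2*h - 3
(3) = 24*b^2 - 14*b - 7
(4) = -11*cos(y)/(sin(y) - 4)^2
(5) = 9*c^2 - 4*c - 9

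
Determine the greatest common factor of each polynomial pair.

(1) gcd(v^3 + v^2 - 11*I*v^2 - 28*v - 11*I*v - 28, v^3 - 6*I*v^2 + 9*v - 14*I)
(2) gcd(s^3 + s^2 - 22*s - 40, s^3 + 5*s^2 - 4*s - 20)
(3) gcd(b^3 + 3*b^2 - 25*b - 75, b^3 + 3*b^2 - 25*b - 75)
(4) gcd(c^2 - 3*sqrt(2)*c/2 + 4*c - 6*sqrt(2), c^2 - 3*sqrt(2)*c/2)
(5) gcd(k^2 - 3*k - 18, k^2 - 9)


(1) = gcd((v + 1)*(v - 7*I)*(v - 4*I), (v - 7*I)*(v - I)*(v + 2*I)) = v - 7*I
(2) = s + 2
(3) = gcd((b - 5)*(b + 3)*(b + 5), (b - 5)*(b + 3)*(b + 5)) = b^3 + 3*b^2 - 25*b - 75
(4) = gcd((c + 4)*(c - 3*sqrt(2)/2), c*(c - 3*sqrt(2)/2)) = c - 3*sqrt(2)/2
(5) = gcd((k - 6)*(k + 3), (k - 3)*(k + 3)) = k + 3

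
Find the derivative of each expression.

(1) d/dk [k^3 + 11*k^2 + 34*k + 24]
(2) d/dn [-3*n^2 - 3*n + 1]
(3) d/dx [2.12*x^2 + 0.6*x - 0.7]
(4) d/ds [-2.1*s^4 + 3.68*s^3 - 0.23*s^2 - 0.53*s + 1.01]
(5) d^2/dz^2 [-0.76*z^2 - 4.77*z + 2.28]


(1) = 3*k^2 + 22*k + 34
(2) = -6*n - 3
(3) = 4.24*x + 0.6
(4) = -8.4*s^3 + 11.04*s^2 - 0.46*s - 0.53
(5) = -1.52000000000000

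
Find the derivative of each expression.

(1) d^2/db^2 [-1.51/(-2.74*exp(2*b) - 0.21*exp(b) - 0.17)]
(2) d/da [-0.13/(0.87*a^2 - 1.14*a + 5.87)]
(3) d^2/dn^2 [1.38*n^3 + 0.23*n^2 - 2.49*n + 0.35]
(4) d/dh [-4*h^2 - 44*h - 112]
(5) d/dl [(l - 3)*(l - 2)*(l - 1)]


(1) = (1.51*(5.48*exp(b) + 0.21)*(10.96*exp(b) + 0.42)*exp(b) - (16.5496*exp(b) + 0.3171)*(2.74*exp(2*b) + 0.21*exp(b) + 0.17))*exp(b)/(2.74*exp(2*b) + 0.21*exp(b) + 0.17)^3
(2) = (0.2262*a - 0.1482)/(0.87*a^2 - 1.14*a + 5.87)^2
(3) = 8.28*n + 0.46
(4) = -8*h - 44
(5) = 3*l^2 - 12*l + 11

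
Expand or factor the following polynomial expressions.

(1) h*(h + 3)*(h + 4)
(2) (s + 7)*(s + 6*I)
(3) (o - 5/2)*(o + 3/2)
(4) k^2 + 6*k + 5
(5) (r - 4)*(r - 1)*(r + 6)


(1) = h^3 + 7*h^2 + 12*h
(2) = s^2 + 7*s + 6*I*s + 42*I
(3) = o^2 - o - 15/4
(4) = (k + 1)*(k + 5)
(5) = r^3 + r^2 - 26*r + 24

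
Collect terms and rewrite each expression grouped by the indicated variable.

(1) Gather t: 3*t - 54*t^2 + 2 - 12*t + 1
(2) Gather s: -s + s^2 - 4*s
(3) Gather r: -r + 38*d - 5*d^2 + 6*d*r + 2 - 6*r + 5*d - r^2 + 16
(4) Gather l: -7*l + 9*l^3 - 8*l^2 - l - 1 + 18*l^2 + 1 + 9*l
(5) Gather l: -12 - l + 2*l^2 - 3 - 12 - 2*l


(1) = -54*t^2 - 9*t + 3
(2) = s^2 - 5*s
(3) = -5*d^2 + 43*d - r^2 + r*(6*d - 7) + 18
(4) = 9*l^3 + 10*l^2 + l
(5) = 2*l^2 - 3*l - 27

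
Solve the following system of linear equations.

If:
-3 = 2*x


Then:
x = -3/2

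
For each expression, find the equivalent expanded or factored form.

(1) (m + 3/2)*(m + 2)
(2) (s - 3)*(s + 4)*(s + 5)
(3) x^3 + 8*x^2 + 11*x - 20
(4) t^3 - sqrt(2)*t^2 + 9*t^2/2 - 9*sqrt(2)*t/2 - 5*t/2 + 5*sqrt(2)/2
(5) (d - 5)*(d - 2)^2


(1) = m^2 + 7*m/2 + 3
(2) = s^3 + 6*s^2 - 7*s - 60
(3) = (x - 1)*(x + 4)*(x + 5)
(4) = (t - 1/2)*(t + 5)*(t - sqrt(2))
(5) = d^3 - 9*d^2 + 24*d - 20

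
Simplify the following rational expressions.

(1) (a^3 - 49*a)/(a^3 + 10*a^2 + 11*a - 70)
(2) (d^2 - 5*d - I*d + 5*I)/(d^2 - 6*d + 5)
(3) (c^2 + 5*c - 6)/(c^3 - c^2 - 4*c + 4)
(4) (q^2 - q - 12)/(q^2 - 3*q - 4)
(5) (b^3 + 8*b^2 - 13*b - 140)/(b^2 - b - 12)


(1) = (a^2 - 7*a)/(a^2 + 3*a - 10)
(2) = (d - I)/(d - 1)
(3) = (c + 6)/(c^2 - 4)
(4) = (q + 3)/(q + 1)
(5) = (b^2 + 12*b + 35)/(b + 3)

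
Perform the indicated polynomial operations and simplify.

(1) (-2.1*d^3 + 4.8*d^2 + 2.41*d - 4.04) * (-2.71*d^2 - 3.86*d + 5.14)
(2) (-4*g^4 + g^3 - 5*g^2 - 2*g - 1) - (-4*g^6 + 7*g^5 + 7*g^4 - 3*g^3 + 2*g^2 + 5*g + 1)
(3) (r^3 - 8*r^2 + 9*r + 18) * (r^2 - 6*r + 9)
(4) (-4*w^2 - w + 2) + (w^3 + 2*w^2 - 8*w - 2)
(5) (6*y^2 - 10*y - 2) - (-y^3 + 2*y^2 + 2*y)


(1) = 5.691*d^5 - 4.902*d^4 - 35.8531*d^3 + 26.3178*d^2 + 27.9818*d - 20.7656
(2) = 4*g^6 - 7*g^5 - 11*g^4 + 4*g^3 - 7*g^2 - 7*g - 2
(3) = r^5 - 14*r^4 + 66*r^3 - 108*r^2 - 27*r + 162
(4) = w^3 - 2*w^2 - 9*w
(5) = y^3 + 4*y^2 - 12*y - 2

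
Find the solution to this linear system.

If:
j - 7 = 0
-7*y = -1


Then:
j = 7
y = 1/7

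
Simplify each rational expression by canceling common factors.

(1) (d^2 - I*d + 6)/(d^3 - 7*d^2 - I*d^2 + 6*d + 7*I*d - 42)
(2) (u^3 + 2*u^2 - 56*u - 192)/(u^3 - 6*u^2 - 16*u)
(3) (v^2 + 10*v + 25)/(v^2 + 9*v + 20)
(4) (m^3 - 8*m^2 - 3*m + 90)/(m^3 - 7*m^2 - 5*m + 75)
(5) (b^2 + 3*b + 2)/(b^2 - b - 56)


(1) = 1/(d - 7)
(2) = (u^2 + 10*u + 24)/(u^2 + 2*u)
(3) = (v + 5)/(v + 4)
(4) = (m - 6)/(m - 5)
(5) = (b^2 + 3*b + 2)/(b^2 - b - 56)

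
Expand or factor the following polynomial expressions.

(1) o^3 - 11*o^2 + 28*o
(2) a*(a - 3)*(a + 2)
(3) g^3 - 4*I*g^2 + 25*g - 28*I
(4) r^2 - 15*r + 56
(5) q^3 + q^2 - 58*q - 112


(1) = o*(o - 7)*(o - 4)
(2) = a^3 - a^2 - 6*a
(3) = (g - 7*I)*(g - I)*(g + 4*I)
(4) = (r - 8)*(r - 7)
(5) = (q - 8)*(q + 2)*(q + 7)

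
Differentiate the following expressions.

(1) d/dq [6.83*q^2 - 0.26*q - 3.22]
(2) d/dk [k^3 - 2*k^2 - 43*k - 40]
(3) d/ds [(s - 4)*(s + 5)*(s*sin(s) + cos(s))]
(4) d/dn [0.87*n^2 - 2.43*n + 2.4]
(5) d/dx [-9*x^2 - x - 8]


(1) = 13.66*q - 0.26
(2) = 3*k^2 - 4*k - 43
(3) = s*(s - 4)*(s + 5)*cos(s) + (s - 4)*(s*sin(s) + cos(s)) + (s + 5)*(s*sin(s) + cos(s))
(4) = 1.74*n - 2.43
(5) = -18*x - 1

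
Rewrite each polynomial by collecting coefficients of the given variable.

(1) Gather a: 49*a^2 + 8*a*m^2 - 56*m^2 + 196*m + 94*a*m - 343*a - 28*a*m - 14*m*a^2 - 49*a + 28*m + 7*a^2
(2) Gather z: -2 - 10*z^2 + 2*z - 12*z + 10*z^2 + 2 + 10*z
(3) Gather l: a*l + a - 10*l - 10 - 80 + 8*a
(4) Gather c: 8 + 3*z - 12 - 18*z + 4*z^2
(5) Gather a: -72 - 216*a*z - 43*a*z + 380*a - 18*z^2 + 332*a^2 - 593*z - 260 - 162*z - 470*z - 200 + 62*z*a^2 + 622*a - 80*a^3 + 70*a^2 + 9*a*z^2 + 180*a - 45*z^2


(1) = a^2*(56 - 14*m) + a*(8*m^2 + 66*m - 392) - 56*m^2 + 224*m
(2) = 0
(3) = 9*a + l*(a - 10) - 90
(4) = 4*z^2 - 15*z - 4
(5) = -80*a^3 + a^2*(62*z + 402) + a*(9*z^2 - 259*z + 1182) - 63*z^2 - 1225*z - 532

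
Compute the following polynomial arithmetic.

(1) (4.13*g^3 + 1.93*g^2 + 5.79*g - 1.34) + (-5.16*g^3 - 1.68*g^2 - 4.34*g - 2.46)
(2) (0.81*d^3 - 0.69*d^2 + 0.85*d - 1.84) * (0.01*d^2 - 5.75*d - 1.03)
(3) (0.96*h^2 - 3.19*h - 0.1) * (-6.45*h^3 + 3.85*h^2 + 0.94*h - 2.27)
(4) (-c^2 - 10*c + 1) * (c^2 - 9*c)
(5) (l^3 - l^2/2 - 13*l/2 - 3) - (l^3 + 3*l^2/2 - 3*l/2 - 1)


(1) = -1.03*g^3 + 0.25*g^2 + 1.45*g - 3.8
(2) = 0.0081*d^5 - 4.6644*d^4 + 3.1417*d^3 - 4.1952*d^2 + 9.7045*d + 1.8952
(3) = -6.192*h^5 + 24.2715*h^4 - 10.7341*h^3 - 5.5628*h^2 + 7.1473*h + 0.227
(4) = -c^4 - c^3 + 91*c^2 - 9*c
(5) = -2*l^2 - 5*l - 2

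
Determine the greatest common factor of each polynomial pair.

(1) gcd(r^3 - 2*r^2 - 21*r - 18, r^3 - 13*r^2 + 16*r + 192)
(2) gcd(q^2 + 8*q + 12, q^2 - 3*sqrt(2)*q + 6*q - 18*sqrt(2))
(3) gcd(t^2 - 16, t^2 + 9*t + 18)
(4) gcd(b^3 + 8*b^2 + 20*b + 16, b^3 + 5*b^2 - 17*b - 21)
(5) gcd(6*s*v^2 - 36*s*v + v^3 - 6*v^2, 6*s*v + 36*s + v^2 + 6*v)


(1) = r + 3
(2) = gcd((q + 2)*(q + 6), (q + 6)*(q - 3*sqrt(2))) = q + 6
(3) = 1
(4) = 1
(5) = 6*s + v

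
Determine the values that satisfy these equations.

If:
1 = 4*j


Then:
j = 1/4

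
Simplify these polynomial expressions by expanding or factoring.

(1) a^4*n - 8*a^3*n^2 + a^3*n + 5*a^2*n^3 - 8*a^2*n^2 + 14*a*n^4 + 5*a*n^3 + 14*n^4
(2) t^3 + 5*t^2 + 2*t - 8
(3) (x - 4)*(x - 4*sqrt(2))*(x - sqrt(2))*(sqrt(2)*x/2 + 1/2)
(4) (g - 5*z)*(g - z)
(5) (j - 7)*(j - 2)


(1) = (a - 7*n)*(a - 2*n)*(a + n)*(a*n + n)
(2) = (t - 1)*(t + 2)*(t + 4)
(3) = sqrt(2)*x^4/2 - 9*x^3/2 - 2*sqrt(2)*x^3 + 3*sqrt(2)*x^2/2 + 18*x^2 - 6*sqrt(2)*x + 4*x - 16
(4) = g^2 - 6*g*z + 5*z^2
(5) = j^2 - 9*j + 14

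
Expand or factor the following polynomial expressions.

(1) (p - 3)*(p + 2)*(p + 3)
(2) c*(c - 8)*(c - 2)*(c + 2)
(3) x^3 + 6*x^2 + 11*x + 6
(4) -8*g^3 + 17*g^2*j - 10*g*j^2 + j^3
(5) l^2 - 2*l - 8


(1) = p^3 + 2*p^2 - 9*p - 18
(2) = c^4 - 8*c^3 - 4*c^2 + 32*c
(3) = (x + 1)*(x + 2)*(x + 3)
(4) = (-8*g + j)*(-g + j)^2
(5) = (l - 4)*(l + 2)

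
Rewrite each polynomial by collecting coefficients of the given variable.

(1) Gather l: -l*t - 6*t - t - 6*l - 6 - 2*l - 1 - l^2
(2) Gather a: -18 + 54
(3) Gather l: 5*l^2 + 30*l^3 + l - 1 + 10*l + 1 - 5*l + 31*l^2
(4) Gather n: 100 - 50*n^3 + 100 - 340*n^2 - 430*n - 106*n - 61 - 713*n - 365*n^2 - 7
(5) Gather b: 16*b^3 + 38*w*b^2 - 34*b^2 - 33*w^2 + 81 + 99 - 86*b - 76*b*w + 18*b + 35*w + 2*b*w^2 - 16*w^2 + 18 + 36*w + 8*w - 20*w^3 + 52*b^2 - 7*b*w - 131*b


(1) = -l^2 + l*(-t - 8) - 7*t - 7
(2) = 36
(3) = 30*l^3 + 36*l^2 + 6*l
(4) = -50*n^3 - 705*n^2 - 1249*n + 132
(5) = 16*b^3 + b^2*(38*w + 18) + b*(2*w^2 - 83*w - 199) - 20*w^3 - 49*w^2 + 79*w + 198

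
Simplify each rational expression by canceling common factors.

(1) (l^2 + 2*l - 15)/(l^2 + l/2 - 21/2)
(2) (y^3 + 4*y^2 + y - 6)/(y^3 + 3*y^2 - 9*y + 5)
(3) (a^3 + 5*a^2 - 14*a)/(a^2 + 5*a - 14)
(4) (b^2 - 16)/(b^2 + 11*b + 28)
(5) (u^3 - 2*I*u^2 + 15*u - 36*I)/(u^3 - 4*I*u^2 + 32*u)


(1) = (2*l + 10)/(2*l + 7)
(2) = (y^2 + 5*y + 6)/(y^2 + 4*y - 5)
(3) = a
(4) = (b - 4)/(b + 7)
(5) = (u^2 - 6*I*u - 9)/(u^2 - 8*I*u)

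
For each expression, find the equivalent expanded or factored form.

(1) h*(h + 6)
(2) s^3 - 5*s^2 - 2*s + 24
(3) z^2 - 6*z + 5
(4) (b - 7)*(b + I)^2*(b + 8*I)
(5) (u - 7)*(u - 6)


(1) = h^2 + 6*h
(2) = (s - 4)*(s - 3)*(s + 2)
(3) = (z - 5)*(z - 1)
(4) = b^4 - 7*b^3 + 10*I*b^3 - 17*b^2 - 70*I*b^2 + 119*b - 8*I*b + 56*I
(5) = u^2 - 13*u + 42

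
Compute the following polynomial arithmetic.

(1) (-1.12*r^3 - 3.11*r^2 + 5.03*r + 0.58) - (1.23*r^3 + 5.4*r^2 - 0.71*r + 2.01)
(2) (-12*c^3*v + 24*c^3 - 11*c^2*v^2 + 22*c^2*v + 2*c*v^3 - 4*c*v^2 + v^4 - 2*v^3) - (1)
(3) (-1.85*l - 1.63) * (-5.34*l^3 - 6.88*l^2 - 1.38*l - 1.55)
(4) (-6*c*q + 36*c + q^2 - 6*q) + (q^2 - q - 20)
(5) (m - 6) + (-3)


(1) = -2.35*r^3 - 8.51*r^2 + 5.74*r - 1.43
(2) = -12*c^3*v + 24*c^3 - 11*c^2*v^2 + 22*c^2*v + 2*c*v^3 - 4*c*v^2 + v^4 - 2*v^3 - 1
(3) = 9.879*l^4 + 21.4322*l^3 + 13.7674*l^2 + 5.1169*l + 2.5265
(4) = -6*c*q + 36*c + 2*q^2 - 7*q - 20
(5) = m - 9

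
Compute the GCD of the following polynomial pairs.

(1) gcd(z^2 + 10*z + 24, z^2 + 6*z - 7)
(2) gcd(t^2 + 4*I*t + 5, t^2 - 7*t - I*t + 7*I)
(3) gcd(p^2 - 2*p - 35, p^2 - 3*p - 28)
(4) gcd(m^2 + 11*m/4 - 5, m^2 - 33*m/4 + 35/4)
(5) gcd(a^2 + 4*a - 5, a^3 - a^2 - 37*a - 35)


(1) = gcd((z + 4)*(z + 6), (z - 1)*(z + 7)) = 1
(2) = gcd((t - I)*(t + 5*I), (t - 7)*(t - I)) = t - I
(3) = p - 7
(4) = gcd((m - 5/4)*(m + 4), (m - 7)*(m - 5/4)) = m - 5/4
(5) = gcd((a - 1)*(a + 5), (a - 7)*(a + 1)*(a + 5)) = a + 5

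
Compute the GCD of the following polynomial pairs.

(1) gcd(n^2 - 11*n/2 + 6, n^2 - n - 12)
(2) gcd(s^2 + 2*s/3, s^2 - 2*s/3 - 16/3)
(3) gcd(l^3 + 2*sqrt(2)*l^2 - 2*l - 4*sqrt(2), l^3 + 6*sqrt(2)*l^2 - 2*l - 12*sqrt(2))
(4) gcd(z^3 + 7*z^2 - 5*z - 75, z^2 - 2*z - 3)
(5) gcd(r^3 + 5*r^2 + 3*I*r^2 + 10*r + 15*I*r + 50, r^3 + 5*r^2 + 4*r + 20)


(1) = n - 4
(2) = gcd(s*(s + 2/3), (s - 8/3)*(s + 2)) = 1
(3) = l^2 - 2
(4) = z - 3
(5) = r^2 + r*(5 - 2*I) - 10*I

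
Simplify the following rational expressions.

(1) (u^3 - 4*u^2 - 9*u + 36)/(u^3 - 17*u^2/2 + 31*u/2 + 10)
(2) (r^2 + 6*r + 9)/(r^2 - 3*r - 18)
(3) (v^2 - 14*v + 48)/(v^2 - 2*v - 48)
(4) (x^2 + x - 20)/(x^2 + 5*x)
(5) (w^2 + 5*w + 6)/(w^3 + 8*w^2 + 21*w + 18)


(1) = (2*u^2 - 18)/(2*u^2 - 9*u - 5)
(2) = (r + 3)/(r - 6)
(3) = (v - 6)/(v + 6)
(4) = (x - 4)/x
(5) = 1/(w + 3)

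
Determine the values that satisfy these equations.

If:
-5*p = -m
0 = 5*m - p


Then:
m = 0
p = 0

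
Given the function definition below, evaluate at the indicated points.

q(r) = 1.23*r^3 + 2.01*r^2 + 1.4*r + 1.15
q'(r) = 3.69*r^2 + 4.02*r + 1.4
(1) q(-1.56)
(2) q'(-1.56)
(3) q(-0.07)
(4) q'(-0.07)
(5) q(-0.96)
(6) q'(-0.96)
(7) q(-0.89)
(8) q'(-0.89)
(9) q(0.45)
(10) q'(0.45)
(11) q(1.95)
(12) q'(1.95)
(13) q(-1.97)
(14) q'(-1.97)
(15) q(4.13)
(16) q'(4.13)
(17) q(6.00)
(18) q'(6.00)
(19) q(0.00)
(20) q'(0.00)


(1) = -0.81
(2) = 4.11
(3) = 1.06
(4) = 1.14
(5) = 0.57
(6) = 0.94
(7) = 0.63
(8) = 0.75
(9) = 2.30
(10) = 3.96
(11) = 20.64
(12) = 23.27
(13) = -3.21
(14) = 7.80
(15) = 127.86
(16) = 80.94
(17) = 347.59
(18) = 158.36
(19) = 1.15
(20) = 1.40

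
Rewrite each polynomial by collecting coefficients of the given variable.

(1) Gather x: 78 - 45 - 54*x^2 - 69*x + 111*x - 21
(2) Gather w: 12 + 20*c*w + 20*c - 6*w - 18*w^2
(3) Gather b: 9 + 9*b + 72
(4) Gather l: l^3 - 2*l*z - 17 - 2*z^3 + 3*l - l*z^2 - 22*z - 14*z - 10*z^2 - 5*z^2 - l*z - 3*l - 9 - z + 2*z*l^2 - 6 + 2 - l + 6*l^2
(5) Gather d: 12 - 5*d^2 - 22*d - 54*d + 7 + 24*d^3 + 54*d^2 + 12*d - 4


(1) = -54*x^2 + 42*x + 12
(2) = 20*c - 18*w^2 + w*(20*c - 6) + 12
(3) = 9*b + 81
(4) = l^3 + l^2*(2*z + 6) + l*(-z^2 - 3*z - 1) - 2*z^3 - 15*z^2 - 37*z - 30
(5) = 24*d^3 + 49*d^2 - 64*d + 15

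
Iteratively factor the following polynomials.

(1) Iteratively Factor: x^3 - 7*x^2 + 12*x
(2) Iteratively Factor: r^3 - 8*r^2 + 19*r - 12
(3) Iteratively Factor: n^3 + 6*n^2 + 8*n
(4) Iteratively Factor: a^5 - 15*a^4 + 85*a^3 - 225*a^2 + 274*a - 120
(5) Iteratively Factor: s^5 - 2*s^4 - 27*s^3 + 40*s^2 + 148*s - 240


(1) = (x - 4)*(x^2 - 3*x) = (x - 4)*(x - 3)*(x)
(2) = (r - 3)*(r^2 - 5*r + 4) = (r - 3)*(r - 1)*(r - 4)
(3) = (n + 4)*(n^2 + 2*n) = (n + 2)*(n + 4)*(n)
(4) = (a - 1)*(a^4 - 14*a^3 + 71*a^2 - 154*a + 120) = (a - 3)*(a - 1)*(a^3 - 11*a^2 + 38*a - 40) = (a - 5)*(a - 3)*(a - 1)*(a^2 - 6*a + 8) = (a - 5)*(a - 3)*(a - 2)*(a - 1)*(a - 4)
(5) = (s + 3)*(s^4 - 5*s^3 - 12*s^2 + 76*s - 80) = (s - 2)*(s + 3)*(s^3 - 3*s^2 - 18*s + 40) = (s - 2)^2*(s + 3)*(s^2 - s - 20) = (s - 5)*(s - 2)^2*(s + 3)*(s + 4)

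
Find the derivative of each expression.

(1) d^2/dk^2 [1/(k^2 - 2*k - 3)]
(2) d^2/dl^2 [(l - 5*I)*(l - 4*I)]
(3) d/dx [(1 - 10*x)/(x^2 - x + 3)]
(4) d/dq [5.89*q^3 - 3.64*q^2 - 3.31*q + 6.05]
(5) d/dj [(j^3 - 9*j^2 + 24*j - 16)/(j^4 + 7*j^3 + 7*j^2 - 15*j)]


(1) = 2*(k^2 - 2*k - 4*(k - 1)^2 - 3)/(-k^2 + 2*k + 3)^3
(2) = 2
(3) = (-10*x^2 + 10*x + (2*x - 1)*(10*x - 1) - 30)/(x^2 - x + 3)^2
(4) = 17.67*q^2 - 7.28*q - 3.31
(5) = (-j^4 + 16*j^3 + 31*j^2 - 256*j - 240)/(j^2*(j^4 + 16*j^3 + 94*j^2 + 240*j + 225))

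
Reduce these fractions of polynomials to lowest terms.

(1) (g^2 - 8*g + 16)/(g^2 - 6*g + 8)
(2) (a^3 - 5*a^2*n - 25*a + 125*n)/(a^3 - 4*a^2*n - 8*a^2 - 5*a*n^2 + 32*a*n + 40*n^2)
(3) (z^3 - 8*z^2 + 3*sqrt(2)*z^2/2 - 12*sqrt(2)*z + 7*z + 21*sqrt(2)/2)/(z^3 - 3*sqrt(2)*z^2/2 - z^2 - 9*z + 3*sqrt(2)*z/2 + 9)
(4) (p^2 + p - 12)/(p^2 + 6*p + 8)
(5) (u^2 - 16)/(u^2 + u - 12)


(1) = (g - 4)/(g - 2)
(2) = (a^2 - 25)/(a^2 + a*n - 8*a - 8*n)
(3) = (4*z - 28)/(4*z - 12*sqrt(2))
(4) = (p - 3)/(p + 2)
(5) = (u - 4)/(u - 3)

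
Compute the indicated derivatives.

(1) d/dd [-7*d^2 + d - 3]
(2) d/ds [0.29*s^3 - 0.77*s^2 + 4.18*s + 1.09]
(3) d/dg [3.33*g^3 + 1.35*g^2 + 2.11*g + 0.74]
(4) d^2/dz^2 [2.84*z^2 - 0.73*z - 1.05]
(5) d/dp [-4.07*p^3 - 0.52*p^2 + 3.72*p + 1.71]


(1) = 1 - 14*d
(2) = 0.87*s^2 - 1.54*s + 4.18
(3) = 9.99*g^2 + 2.7*g + 2.11
(4) = 5.68000000000000
(5) = -12.21*p^2 - 1.04*p + 3.72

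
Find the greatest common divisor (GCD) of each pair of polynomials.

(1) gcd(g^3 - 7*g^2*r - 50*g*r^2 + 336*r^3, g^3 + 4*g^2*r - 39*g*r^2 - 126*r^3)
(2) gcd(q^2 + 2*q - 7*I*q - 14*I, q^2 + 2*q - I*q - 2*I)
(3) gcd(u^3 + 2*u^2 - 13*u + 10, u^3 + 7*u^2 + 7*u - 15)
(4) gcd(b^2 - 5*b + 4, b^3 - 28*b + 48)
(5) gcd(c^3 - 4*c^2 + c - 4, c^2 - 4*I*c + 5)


(1) = -g^2 - g*r + 42*r^2
(2) = gcd((q + 2)*(q - 7*I), (q + 2)*(q - I)) = q + 2
(3) = u^2 + 4*u - 5
(4) = b - 4
(5) = c + I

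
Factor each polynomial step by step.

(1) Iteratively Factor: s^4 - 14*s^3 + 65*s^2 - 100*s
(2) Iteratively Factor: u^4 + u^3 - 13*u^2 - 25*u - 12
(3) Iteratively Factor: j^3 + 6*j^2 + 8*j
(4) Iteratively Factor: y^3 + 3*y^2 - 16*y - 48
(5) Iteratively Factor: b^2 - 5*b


(1) = (s - 5)*(s^3 - 9*s^2 + 20*s) = (s - 5)^2*(s^2 - 4*s) = s*(s - 5)^2*(s - 4)
(2) = (u + 3)*(u^3 - 2*u^2 - 7*u - 4) = (u - 4)*(u + 3)*(u^2 + 2*u + 1) = (u - 4)*(u + 1)*(u + 3)*(u + 1)
(3) = (j)*(j^2 + 6*j + 8) = j*(j + 2)*(j + 4)
(4) = (y + 3)*(y^2 - 16) = (y - 4)*(y + 3)*(y + 4)
(5) = (b - 5)*(b)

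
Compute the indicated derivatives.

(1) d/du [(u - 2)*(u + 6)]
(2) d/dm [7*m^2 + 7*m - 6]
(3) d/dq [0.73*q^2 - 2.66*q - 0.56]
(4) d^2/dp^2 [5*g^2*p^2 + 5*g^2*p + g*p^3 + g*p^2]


(1) = 2*u + 4
(2) = 14*m + 7
(3) = 1.46*q - 2.66
(4) = 2*g*(5*g + 3*p + 1)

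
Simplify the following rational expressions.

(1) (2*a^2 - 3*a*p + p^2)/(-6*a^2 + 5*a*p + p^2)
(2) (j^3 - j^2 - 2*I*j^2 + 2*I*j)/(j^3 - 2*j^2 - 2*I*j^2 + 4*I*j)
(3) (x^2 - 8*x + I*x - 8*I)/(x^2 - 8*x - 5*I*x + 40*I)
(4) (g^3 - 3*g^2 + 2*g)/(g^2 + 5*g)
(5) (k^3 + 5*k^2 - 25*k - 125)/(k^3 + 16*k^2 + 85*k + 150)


(1) = (-2*a + p)/(6*a + p)
(2) = (j - 1)/(j - 2)
(3) = (x + I)/(x - 5*I)
(4) = (g^2 - 3*g + 2)/(g + 5)
(5) = (k - 5)/(k + 6)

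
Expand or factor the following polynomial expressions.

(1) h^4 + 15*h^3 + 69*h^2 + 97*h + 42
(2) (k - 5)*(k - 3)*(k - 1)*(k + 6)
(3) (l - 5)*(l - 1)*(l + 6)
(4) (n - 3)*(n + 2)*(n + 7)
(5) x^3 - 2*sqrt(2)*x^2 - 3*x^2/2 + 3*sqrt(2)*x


(1) = (h + 1)^2*(h + 6)*(h + 7)
(2) = k^4 - 3*k^3 - 31*k^2 + 123*k - 90
(3) = l^3 - 31*l + 30
(4) = n^3 + 6*n^2 - 13*n - 42
(5) = x*(x - 3/2)*(x - 2*sqrt(2))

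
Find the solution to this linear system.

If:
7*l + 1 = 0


Then:
l = -1/7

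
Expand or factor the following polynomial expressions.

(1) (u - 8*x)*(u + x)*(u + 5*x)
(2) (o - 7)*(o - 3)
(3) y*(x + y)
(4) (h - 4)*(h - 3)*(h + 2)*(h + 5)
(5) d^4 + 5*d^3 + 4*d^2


(1) = u^3 - 2*u^2*x - 43*u*x^2 - 40*x^3
(2) = o^2 - 10*o + 21
(3) = x*y + y^2
(4) = h^4 - 27*h^2 + 14*h + 120
(5) = d^2*(d + 1)*(d + 4)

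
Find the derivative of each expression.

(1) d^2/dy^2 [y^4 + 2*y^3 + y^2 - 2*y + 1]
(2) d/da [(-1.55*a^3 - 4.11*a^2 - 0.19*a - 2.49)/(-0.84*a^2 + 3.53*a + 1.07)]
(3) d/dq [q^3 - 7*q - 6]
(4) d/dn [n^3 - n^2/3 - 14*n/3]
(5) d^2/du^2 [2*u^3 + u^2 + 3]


(1) = 12*y^2 + 12*y + 2
(2) = (1.302*a^4 - 10.943*a^3 - 19.6434*a^2 - 12.9786*a + 8.5864)/(0.7056*a^4 - 5.9304*a^3 + 10.6633*a^2 + 7.5542*a + 1.1449)
(3) = 3*q^2 - 7
(4) = 3*n^2 - 2*n/3 - 14/3
(5) = 12*u + 2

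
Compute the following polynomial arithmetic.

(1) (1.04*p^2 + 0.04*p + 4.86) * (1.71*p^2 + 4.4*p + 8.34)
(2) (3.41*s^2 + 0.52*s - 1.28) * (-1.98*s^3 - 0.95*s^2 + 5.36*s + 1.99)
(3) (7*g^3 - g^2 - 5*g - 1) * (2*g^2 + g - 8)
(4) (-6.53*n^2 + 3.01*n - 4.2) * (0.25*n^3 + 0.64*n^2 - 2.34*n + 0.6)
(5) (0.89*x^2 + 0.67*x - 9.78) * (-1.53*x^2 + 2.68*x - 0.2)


(1) = 1.7784*p^4 + 4.6444*p^3 + 17.1602*p^2 + 21.7176*p + 40.5324
(2) = -6.7518*s^5 - 4.2691*s^4 + 20.318*s^3 + 10.7891*s^2 - 5.826*s - 2.5472
(3) = 14*g^5 + 5*g^4 - 67*g^3 + g^2 + 39*g + 8
(4) = -1.6325*n^5 - 3.4267*n^4 + 16.1566*n^3 - 13.6494*n^2 + 11.634*n - 2.52
(5) = -1.3617*x^4 + 1.3601*x^3 + 16.581*x^2 - 26.3444*x + 1.956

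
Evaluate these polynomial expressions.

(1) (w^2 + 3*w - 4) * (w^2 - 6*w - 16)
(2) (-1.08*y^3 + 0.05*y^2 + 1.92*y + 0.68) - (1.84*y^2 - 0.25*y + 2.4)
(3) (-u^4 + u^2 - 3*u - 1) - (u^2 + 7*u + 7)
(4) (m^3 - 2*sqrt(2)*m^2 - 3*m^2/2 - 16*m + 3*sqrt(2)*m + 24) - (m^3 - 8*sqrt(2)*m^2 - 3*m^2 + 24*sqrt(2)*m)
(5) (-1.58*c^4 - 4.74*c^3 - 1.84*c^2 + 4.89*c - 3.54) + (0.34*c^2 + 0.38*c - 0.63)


(1) = w^4 - 3*w^3 - 38*w^2 - 24*w + 64
(2) = -1.08*y^3 - 1.79*y^2 + 2.17*y - 1.72
(3) = -u^4 - 10*u - 8
(4) = 3*m^2/2 + 6*sqrt(2)*m^2 - 21*sqrt(2)*m - 16*m + 24
(5) = -1.58*c^4 - 4.74*c^3 - 1.5*c^2 + 5.27*c - 4.17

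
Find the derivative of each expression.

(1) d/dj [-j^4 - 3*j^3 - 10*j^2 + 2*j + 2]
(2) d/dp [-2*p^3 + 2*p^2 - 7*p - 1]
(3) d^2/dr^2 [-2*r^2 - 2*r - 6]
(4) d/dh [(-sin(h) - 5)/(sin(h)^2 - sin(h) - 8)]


(1) = -4*j^3 - 9*j^2 - 20*j + 2
(2) = -6*p^2 + 4*p - 7
(3) = -4
(4) = (sin(h)^2 + 10*sin(h) + 3)*cos(h)/(sin(h) + cos(h)^2 + 7)^2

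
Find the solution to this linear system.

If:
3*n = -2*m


Then:
m = -3*n/2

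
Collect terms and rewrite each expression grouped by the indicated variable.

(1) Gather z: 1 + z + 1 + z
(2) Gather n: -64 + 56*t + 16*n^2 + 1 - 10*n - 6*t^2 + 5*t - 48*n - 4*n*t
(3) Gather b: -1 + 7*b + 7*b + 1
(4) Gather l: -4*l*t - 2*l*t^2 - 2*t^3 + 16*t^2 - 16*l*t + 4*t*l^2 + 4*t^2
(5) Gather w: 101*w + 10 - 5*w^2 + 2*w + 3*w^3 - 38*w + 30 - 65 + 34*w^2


(1) = 2*z + 2
(2) = 16*n^2 + n*(-4*t - 58) - 6*t^2 + 61*t - 63
(3) = 14*b
(4) = 4*l^2*t + l*(-2*t^2 - 20*t) - 2*t^3 + 20*t^2
(5) = 3*w^3 + 29*w^2 + 65*w - 25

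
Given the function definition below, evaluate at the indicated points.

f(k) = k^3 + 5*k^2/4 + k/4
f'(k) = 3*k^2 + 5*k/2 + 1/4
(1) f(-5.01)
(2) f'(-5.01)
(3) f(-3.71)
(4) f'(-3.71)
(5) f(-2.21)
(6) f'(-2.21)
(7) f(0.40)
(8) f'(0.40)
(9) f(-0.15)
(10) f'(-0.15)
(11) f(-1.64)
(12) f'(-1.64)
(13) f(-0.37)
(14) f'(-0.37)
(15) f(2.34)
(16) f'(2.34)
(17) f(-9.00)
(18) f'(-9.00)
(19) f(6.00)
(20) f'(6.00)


(1) = -95.63
(2) = 63.03
(3) = -34.79
(4) = 32.27
(5) = -5.24
(6) = 9.38
(7) = 0.36
(8) = 1.73
(9) = -0.01
(10) = -0.06
(11) = -1.46
(12) = 4.22
(13) = 0.03
(14) = -0.26
(15) = 20.24
(16) = 22.53
(17) = -630.00
(18) = 220.75
(19) = 262.50
(20) = 123.25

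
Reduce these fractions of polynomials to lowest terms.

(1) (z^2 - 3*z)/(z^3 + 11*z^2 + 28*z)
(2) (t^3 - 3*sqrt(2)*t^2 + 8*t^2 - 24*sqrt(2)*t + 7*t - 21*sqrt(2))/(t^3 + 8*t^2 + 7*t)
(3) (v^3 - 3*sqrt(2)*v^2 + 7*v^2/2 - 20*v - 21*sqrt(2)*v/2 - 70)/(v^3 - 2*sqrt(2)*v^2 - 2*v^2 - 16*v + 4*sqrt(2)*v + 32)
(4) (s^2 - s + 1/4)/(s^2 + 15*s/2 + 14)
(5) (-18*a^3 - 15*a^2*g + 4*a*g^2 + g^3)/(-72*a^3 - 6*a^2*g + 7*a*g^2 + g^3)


(1) = (z - 3)/(z^2 + 11*z + 28)
(2) = (t - 3*sqrt(2))/t
(3) = (2*v^2 + v*(7 - 10*sqrt(2)) - 35*sqrt(2))/(2*v^2 + v*(-8*sqrt(2) - 4) + 16*sqrt(2))
(4) = (4*s^2 - 4*s + 1)/(4*s^2 + 30*s + 56)
(5) = (a + g)/(4*a + g)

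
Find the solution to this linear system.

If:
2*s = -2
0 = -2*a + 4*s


Then:
a = -2
s = -1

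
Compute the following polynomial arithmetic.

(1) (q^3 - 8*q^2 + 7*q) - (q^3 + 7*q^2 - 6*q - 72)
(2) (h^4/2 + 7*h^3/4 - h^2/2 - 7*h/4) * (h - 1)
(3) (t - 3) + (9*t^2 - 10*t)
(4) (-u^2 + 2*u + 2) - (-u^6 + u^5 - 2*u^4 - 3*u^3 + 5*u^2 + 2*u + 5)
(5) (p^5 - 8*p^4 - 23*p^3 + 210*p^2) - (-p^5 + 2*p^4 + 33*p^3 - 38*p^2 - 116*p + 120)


(1) = -15*q^2 + 13*q + 72
(2) = h^5/2 + 5*h^4/4 - 9*h^3/4 - 5*h^2/4 + 7*h/4
(3) = 9*t^2 - 9*t - 3
(4) = u^6 - u^5 + 2*u^4 + 3*u^3 - 6*u^2 - 3
(5) = 2*p^5 - 10*p^4 - 56*p^3 + 248*p^2 + 116*p - 120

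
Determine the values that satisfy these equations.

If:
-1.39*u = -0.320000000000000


Then:
u = 0.23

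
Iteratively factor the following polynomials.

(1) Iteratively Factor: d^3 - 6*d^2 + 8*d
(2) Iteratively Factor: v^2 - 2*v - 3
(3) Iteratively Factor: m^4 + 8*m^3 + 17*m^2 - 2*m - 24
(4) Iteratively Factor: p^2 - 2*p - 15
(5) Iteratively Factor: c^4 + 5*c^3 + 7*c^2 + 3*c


(1) = (d)*(d^2 - 6*d + 8) = d*(d - 4)*(d - 2)
(2) = (v + 1)*(v - 3)
(3) = (m - 1)*(m^3 + 9*m^2 + 26*m + 24) = (m - 1)*(m + 4)*(m^2 + 5*m + 6) = (m - 1)*(m + 3)*(m + 4)*(m + 2)
(4) = (p + 3)*(p - 5)
(5) = (c)*(c^3 + 5*c^2 + 7*c + 3) = c*(c + 1)*(c^2 + 4*c + 3) = c*(c + 1)*(c + 3)*(c + 1)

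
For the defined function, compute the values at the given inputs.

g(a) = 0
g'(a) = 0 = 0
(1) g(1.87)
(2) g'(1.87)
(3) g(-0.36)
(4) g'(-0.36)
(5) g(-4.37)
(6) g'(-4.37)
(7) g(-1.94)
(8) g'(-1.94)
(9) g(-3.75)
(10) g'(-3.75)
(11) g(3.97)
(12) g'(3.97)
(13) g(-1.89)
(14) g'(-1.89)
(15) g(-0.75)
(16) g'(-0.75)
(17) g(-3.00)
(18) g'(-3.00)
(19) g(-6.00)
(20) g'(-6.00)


(1) = 0.00
(2) = 0.00
(3) = 0.00
(4) = 0.00
(5) = 0.00
(6) = 0.00
(7) = 0.00
(8) = 0.00
(9) = 0.00
(10) = 0.00
(11) = 0.00
(12) = 0.00
(13) = 0.00
(14) = 0.00
(15) = 0.00
(16) = 0.00
(17) = 0.00
(18) = 0.00
(19) = 0.00
(20) = 0.00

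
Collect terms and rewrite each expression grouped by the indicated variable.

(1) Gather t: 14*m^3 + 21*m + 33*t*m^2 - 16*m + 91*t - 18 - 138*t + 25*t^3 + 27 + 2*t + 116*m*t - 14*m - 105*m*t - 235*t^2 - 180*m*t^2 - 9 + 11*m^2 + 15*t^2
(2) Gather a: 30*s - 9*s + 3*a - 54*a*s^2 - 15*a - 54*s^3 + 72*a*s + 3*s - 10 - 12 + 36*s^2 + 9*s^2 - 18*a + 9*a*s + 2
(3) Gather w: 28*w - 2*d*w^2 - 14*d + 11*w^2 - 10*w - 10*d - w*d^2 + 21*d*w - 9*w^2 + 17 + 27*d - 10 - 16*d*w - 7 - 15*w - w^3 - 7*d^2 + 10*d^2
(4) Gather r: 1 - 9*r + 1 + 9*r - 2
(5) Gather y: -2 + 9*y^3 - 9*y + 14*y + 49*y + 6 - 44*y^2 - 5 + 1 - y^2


(1) = 14*m^3 + 11*m^2 - 9*m + 25*t^3 + t^2*(-180*m - 220) + t*(33*m^2 + 11*m - 45)
(2) = a*(-54*s^2 + 81*s - 30) - 54*s^3 + 45*s^2 + 24*s - 20
(3) = 3*d^2 + 3*d - w^3 + w^2*(2 - 2*d) + w*(-d^2 + 5*d + 3)
(4) = 0
(5) = 9*y^3 - 45*y^2 + 54*y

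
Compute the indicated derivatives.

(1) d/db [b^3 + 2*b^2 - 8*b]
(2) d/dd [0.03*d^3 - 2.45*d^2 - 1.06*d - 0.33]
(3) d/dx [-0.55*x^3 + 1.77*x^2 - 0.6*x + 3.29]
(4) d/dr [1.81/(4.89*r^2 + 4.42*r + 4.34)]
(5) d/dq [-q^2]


(1) = 3*b^2 + 4*b - 8
(2) = 0.09*d^2 - 4.9*d - 1.06
(3) = -1.65*x^2 + 3.54*x - 0.6
(4) = (-17.7018*r - 8.0002)/(4.89*r^2 + 4.42*r + 4.34)^2
(5) = -2*q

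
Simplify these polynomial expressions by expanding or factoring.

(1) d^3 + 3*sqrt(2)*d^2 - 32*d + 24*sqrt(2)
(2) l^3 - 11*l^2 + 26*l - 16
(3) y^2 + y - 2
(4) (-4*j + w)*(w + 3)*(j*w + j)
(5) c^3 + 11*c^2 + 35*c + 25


(1) = (d - 2*sqrt(2))*(d - sqrt(2))*(d + 6*sqrt(2))
(2) = (l - 8)*(l - 2)*(l - 1)
(3) = (y - 1)*(y + 2)
(4) = -4*j^2*w^2 - 16*j^2*w - 12*j^2 + j*w^3 + 4*j*w^2 + 3*j*w
(5) = (c + 1)*(c + 5)^2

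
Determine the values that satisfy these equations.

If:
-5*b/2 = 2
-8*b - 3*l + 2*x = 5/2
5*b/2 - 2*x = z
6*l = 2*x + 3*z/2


Then:
b = -4/5
l = -7/50
x = -54/25
z = 58/25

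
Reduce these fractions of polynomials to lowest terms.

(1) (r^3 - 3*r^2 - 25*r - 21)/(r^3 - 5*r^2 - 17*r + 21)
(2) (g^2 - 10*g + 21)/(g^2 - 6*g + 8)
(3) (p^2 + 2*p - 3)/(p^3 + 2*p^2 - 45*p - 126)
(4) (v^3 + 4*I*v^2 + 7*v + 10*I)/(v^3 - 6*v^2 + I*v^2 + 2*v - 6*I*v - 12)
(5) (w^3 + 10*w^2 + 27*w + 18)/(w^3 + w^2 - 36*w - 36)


(1) = (r + 1)/(r - 1)
(2) = (g^2 - 10*g + 21)/(g^2 - 6*g + 8)
(3) = (p - 1)/(p^2 - p - 42)
(4) = (v^3 + 4*I*v^2 + 7*v + 10*I)/(v^3 + v^2*(-6 + I) + v*(2 - 6*I) - 12)
(5) = (w + 3)/(w - 6)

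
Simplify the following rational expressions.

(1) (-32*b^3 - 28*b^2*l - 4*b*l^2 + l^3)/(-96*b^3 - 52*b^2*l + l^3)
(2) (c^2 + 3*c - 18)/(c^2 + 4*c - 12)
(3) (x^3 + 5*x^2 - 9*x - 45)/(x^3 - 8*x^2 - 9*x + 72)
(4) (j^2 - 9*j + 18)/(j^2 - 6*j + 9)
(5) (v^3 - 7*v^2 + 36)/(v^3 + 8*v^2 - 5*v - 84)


(1) = (2*b + l)/(6*b + l)
(2) = (c - 3)/(c - 2)
(3) = (x + 5)/(x - 8)
(4) = (j - 6)/(j - 3)
(5) = (v^2 - 4*v - 12)/(v^2 + 11*v + 28)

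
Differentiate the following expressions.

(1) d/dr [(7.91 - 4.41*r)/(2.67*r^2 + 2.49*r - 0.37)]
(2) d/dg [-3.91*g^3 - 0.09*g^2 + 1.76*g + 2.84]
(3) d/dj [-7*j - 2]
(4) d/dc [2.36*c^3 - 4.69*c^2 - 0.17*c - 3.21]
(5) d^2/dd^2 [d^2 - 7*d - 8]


(1) = (11.7747*r^2 - 42.2394*r - 18.0642)/(7.1289*r^4 + 13.2966*r^3 + 4.2243*r^2 - 1.8426*r + 0.1369)
(2) = -11.73*g^2 - 0.18*g + 1.76
(3) = -7
(4) = 7.08*c^2 - 9.38*c - 0.17
(5) = 2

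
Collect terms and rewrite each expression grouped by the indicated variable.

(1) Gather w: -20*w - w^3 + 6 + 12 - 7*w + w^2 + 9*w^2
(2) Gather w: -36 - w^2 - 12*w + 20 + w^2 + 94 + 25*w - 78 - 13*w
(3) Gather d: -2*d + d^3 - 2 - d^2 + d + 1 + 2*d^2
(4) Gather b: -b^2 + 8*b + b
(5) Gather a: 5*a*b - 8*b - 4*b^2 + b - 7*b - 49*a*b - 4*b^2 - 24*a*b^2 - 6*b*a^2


(1) = -w^3 + 10*w^2 - 27*w + 18
(2) = 0
(3) = d^3 + d^2 - d - 1
(4) = -b^2 + 9*b
(5) = -6*a^2*b + a*(-24*b^2 - 44*b) - 8*b^2 - 14*b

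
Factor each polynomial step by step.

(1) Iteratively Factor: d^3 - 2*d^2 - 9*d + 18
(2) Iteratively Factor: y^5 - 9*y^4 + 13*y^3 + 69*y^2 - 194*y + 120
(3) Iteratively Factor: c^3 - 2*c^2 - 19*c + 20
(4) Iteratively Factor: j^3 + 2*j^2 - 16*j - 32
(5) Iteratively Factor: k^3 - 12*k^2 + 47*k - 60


(1) = (d - 3)*(d^2 + d - 6) = (d - 3)*(d - 2)*(d + 3)
(2) = (y - 2)*(y^4 - 7*y^3 - y^2 + 67*y - 60) = (y - 2)*(y - 1)*(y^3 - 6*y^2 - 7*y + 60) = (y - 5)*(y - 2)*(y - 1)*(y^2 - y - 12) = (y - 5)*(y - 4)*(y - 2)*(y - 1)*(y + 3)
(3) = (c - 5)*(c^2 + 3*c - 4) = (c - 5)*(c - 1)*(c + 4)
(4) = (j - 4)*(j^2 + 6*j + 8) = (j - 4)*(j + 2)*(j + 4)
(5) = (k - 5)*(k^2 - 7*k + 12) = (k - 5)*(k - 3)*(k - 4)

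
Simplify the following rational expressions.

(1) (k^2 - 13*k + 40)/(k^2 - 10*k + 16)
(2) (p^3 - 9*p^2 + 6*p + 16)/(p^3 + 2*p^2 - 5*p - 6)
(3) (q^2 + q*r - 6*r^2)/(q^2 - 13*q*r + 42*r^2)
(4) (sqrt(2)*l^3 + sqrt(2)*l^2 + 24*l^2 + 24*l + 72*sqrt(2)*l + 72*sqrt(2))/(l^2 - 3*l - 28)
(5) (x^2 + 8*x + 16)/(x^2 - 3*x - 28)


(1) = (k - 5)/(k - 2)
(2) = (p - 8)/(p + 3)
(3) = (q^2 + q*r - 6*r^2)/(q^2 - 13*q*r + 42*r^2)
(4) = (sqrt(2)*l^3 + l^2*(sqrt(2) + 24) + l*(24 + 72*sqrt(2)) + 72*sqrt(2))/(l^2 - 3*l - 28)
(5) = (x + 4)/(x - 7)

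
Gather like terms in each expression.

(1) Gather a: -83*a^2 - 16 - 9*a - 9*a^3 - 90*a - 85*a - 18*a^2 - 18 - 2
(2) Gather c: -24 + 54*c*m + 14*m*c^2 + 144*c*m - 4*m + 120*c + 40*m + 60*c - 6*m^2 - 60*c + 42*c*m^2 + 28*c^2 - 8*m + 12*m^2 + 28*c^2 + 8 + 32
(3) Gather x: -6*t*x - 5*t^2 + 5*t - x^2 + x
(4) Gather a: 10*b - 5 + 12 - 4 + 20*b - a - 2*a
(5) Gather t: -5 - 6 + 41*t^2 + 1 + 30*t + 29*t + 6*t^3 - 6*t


(1) = -9*a^3 - 101*a^2 - 184*a - 36
(2) = c^2*(14*m + 56) + c*(42*m^2 + 198*m + 120) + 6*m^2 + 28*m + 16
(3) = -5*t^2 + 5*t - x^2 + x*(1 - 6*t)
(4) = -3*a + 30*b + 3
(5) = 6*t^3 + 41*t^2 + 53*t - 10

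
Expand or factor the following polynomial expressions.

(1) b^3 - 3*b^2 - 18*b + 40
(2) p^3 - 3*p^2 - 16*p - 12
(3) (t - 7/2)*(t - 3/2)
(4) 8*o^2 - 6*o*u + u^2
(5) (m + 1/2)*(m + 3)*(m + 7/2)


(1) = (b - 5)*(b - 2)*(b + 4)
(2) = (p - 6)*(p + 1)*(p + 2)
(3) = t^2 - 5*t + 21/4
(4) = (-4*o + u)*(-2*o + u)
(5) = m^3 + 7*m^2 + 55*m/4 + 21/4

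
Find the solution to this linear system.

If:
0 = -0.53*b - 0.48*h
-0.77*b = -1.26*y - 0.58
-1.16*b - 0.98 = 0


Then:
b = -0.84
h = 0.93
y = -0.98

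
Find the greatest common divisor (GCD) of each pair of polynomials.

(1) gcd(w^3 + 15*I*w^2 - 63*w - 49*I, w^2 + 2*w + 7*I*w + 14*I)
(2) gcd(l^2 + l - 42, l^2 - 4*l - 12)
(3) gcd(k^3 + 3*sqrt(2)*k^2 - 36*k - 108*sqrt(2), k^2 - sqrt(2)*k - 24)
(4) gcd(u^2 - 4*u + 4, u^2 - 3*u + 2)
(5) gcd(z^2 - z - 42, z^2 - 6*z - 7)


(1) = gcd((w + I)*(w + 7*I)^2, (w + 2)*(w + 7*I)) = w + 7*I
(2) = l - 6
(3) = k + 3*sqrt(2)
(4) = gcd((u - 2)^2, (u - 2)*(u - 1)) = u - 2
(5) = gcd((z - 7)*(z + 6), (z - 7)*(z + 1)) = z - 7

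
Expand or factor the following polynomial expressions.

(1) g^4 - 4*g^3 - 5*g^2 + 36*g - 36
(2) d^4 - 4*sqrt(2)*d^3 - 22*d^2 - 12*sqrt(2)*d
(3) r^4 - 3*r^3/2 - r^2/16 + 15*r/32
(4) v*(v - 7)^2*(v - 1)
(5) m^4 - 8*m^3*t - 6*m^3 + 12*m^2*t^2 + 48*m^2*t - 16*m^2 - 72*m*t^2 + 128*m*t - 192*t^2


(1) = (g - 3)*(g - 2)^2*(g + 3)
(2) = d*(d - 6*sqrt(2))*(d + sqrt(2))^2
(3) = r*(r - 5/4)*(r - 3/4)*(r + 1/2)
(4) = v^4 - 15*v^3 + 63*v^2 - 49*v
(5) = (m - 8)*(m + 2)*(m - 6*t)*(m - 2*t)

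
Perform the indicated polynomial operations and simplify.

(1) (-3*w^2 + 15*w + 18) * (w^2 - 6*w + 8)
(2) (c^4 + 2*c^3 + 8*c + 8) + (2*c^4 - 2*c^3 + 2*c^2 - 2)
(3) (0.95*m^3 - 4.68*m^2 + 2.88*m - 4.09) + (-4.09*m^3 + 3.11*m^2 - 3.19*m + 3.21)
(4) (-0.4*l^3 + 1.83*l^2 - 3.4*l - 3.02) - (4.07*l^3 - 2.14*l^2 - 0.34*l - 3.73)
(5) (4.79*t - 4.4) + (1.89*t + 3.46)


(1) = -3*w^4 + 33*w^3 - 96*w^2 + 12*w + 144
(2) = 3*c^4 + 2*c^2 + 8*c + 6
(3) = -3.14*m^3 - 1.57*m^2 - 0.31*m - 0.88
(4) = -4.47*l^3 + 3.97*l^2 - 3.06*l + 0.71
(5) = 6.68*t - 0.94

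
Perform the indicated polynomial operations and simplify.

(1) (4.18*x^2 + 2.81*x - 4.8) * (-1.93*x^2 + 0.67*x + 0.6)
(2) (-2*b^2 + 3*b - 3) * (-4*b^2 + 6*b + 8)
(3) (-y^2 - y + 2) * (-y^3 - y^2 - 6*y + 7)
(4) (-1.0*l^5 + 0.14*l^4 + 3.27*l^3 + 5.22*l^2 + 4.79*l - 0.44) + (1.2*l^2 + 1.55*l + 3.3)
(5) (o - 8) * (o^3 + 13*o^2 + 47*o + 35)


(1) = -8.0674*x^4 - 2.6227*x^3 + 13.6547*x^2 - 1.53*x - 2.88
(2) = 8*b^4 - 24*b^3 + 14*b^2 + 6*b - 24
(3) = y^5 + 2*y^4 + 5*y^3 - 3*y^2 - 19*y + 14
(4) = -1.0*l^5 + 0.14*l^4 + 3.27*l^3 + 6.42*l^2 + 6.34*l + 2.86
(5) = o^4 + 5*o^3 - 57*o^2 - 341*o - 280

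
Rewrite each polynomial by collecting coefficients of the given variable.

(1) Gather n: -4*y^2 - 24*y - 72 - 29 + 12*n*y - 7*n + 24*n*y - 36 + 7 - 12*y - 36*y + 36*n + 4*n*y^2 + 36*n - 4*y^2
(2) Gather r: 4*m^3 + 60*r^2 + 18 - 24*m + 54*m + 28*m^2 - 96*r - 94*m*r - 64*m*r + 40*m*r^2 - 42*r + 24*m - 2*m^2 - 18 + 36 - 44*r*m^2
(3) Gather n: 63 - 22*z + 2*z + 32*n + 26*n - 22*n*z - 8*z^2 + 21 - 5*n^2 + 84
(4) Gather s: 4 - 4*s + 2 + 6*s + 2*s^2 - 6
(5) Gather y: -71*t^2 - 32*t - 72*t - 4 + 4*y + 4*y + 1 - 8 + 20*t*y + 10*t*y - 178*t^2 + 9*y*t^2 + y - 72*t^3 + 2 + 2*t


(1) = n*(4*y^2 + 36*y + 65) - 8*y^2 - 72*y - 130
(2) = 4*m^3 + 26*m^2 + 54*m + r^2*(40*m + 60) + r*(-44*m^2 - 158*m - 138) + 36
(3) = -5*n^2 + n*(58 - 22*z) - 8*z^2 - 20*z + 168
(4) = 2*s^2 + 2*s
(5) = -72*t^3 - 249*t^2 - 102*t + y*(9*t^2 + 30*t + 9) - 9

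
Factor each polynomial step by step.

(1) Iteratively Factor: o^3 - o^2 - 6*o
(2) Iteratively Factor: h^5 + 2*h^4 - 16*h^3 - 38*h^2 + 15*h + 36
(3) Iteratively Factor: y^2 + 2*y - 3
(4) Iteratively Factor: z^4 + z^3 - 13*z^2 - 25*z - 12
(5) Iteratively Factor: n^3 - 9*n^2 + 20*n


(1) = (o)*(o^2 - o - 6) = o*(o + 2)*(o - 3)
(2) = (h + 3)*(h^4 - h^3 - 13*h^2 + h + 12) = (h + 1)*(h + 3)*(h^3 - 2*h^2 - 11*h + 12) = (h - 4)*(h + 1)*(h + 3)*(h^2 + 2*h - 3) = (h - 4)*(h + 1)*(h + 3)^2*(h - 1)
(3) = (y - 1)*(y + 3)
(4) = (z + 1)*(z^3 - 13*z - 12) = (z + 1)^2*(z^2 - z - 12) = (z - 4)*(z + 1)^2*(z + 3)
(5) = (n - 5)*(n^2 - 4*n) = (n - 5)*(n - 4)*(n)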